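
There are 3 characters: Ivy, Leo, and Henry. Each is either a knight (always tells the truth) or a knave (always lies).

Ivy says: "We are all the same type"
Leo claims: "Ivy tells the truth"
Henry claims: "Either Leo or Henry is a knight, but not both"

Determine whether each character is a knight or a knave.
Ivy is a knave.
Leo is a knave.
Henry is a knight.

Verification:
- Ivy (knave) says "We are all the same type" - this is FALSE (a lie) because Henry is a knight and Ivy and Leo are knaves.
- Leo (knave) says "Ivy tells the truth" - this is FALSE (a lie) because Ivy is a knave.
- Henry (knight) says "Either Leo or Henry is a knight, but not both" - this is TRUE because Leo is a knave and Henry is a knight.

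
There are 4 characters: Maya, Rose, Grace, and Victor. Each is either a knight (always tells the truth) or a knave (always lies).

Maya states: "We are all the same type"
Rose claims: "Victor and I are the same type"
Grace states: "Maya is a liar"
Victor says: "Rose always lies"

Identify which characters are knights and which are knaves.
Maya is a knave.
Rose is a knave.
Grace is a knight.
Victor is a knight.

Verification:
- Maya (knave) says "We are all the same type" - this is FALSE (a lie) because Grace and Victor are knights and Maya and Rose are knaves.
- Rose (knave) says "Victor and I are the same type" - this is FALSE (a lie) because Rose is a knave and Victor is a knight.
- Grace (knight) says "Maya is a liar" - this is TRUE because Maya is a knave.
- Victor (knight) says "Rose always lies" - this is TRUE because Rose is a knave.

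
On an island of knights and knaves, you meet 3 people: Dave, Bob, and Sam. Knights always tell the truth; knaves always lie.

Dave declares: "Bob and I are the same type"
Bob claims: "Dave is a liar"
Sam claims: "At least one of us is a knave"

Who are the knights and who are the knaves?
Dave is a knave.
Bob is a knight.
Sam is a knight.

Verification:
- Dave (knave) says "Bob and I are the same type" - this is FALSE (a lie) because Dave is a knave and Bob is a knight.
- Bob (knight) says "Dave is a liar" - this is TRUE because Dave is a knave.
- Sam (knight) says "At least one of us is a knave" - this is TRUE because Dave is a knave.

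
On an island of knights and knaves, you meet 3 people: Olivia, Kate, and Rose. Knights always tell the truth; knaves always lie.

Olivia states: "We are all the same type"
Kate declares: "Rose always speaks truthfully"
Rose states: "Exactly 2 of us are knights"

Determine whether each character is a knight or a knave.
Olivia is a knave.
Kate is a knight.
Rose is a knight.

Verification:
- Olivia (knave) says "We are all the same type" - this is FALSE (a lie) because Kate and Rose are knights and Olivia is a knave.
- Kate (knight) says "Rose always speaks truthfully" - this is TRUE because Rose is a knight.
- Rose (knight) says "Exactly 2 of us are knights" - this is TRUE because there are 2 knights.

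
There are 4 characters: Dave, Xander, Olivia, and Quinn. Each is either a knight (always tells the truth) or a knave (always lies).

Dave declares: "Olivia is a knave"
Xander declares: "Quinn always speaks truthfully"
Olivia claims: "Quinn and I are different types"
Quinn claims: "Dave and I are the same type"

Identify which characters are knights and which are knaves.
Dave is a knight.
Xander is a knave.
Olivia is a knave.
Quinn is a knave.

Verification:
- Dave (knight) says "Olivia is a knave" - this is TRUE because Olivia is a knave.
- Xander (knave) says "Quinn always speaks truthfully" - this is FALSE (a lie) because Quinn is a knave.
- Olivia (knave) says "Quinn and I are different types" - this is FALSE (a lie) because Olivia is a knave and Quinn is a knave.
- Quinn (knave) says "Dave and I are the same type" - this is FALSE (a lie) because Quinn is a knave and Dave is a knight.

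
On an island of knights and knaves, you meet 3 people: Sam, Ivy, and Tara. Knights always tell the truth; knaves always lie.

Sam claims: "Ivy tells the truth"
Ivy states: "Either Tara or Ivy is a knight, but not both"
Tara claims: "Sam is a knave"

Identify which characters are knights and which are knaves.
Sam is a knight.
Ivy is a knight.
Tara is a knave.

Verification:
- Sam (knight) says "Ivy tells the truth" - this is TRUE because Ivy is a knight.
- Ivy (knight) says "Either Tara or Ivy is a knight, but not both" - this is TRUE because Tara is a knave and Ivy is a knight.
- Tara (knave) says "Sam is a knave" - this is FALSE (a lie) because Sam is a knight.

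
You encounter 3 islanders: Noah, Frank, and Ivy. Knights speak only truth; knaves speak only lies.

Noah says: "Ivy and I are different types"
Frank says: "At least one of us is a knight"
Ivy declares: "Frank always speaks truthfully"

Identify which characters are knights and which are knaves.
Noah is a knave.
Frank is a knave.
Ivy is a knave.

Verification:
- Noah (knave) says "Ivy and I are different types" - this is FALSE (a lie) because Noah is a knave and Ivy is a knave.
- Frank (knave) says "At least one of us is a knight" - this is FALSE (a lie) because no one is a knight.
- Ivy (knave) says "Frank always speaks truthfully" - this is FALSE (a lie) because Frank is a knave.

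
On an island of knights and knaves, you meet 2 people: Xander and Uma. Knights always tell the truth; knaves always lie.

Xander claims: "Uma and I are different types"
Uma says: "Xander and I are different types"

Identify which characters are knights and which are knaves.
Xander is a knave.
Uma is a knave.

Verification:
- Xander (knave) says "Uma and I are different types" - this is FALSE (a lie) because Xander is a knave and Uma is a knave.
- Uma (knave) says "Xander and I are different types" - this is FALSE (a lie) because Uma is a knave and Xander is a knave.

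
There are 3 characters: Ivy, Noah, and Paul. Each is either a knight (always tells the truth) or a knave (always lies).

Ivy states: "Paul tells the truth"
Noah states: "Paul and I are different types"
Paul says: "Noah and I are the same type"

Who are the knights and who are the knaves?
Ivy is a knave.
Noah is a knight.
Paul is a knave.

Verification:
- Ivy (knave) says "Paul tells the truth" - this is FALSE (a lie) because Paul is a knave.
- Noah (knight) says "Paul and I are different types" - this is TRUE because Noah is a knight and Paul is a knave.
- Paul (knave) says "Noah and I are the same type" - this is FALSE (a lie) because Paul is a knave and Noah is a knight.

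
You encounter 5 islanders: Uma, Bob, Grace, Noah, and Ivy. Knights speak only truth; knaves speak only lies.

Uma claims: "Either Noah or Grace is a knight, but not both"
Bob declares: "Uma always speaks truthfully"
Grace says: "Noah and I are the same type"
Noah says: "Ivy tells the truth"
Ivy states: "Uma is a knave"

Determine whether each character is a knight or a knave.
Uma is a knave.
Bob is a knave.
Grace is a knight.
Noah is a knight.
Ivy is a knight.

Verification:
- Uma (knave) says "Either Noah or Grace is a knight, but not both" - this is FALSE (a lie) because Noah is a knight and Grace is a knight.
- Bob (knave) says "Uma always speaks truthfully" - this is FALSE (a lie) because Uma is a knave.
- Grace (knight) says "Noah and I are the same type" - this is TRUE because Grace is a knight and Noah is a knight.
- Noah (knight) says "Ivy tells the truth" - this is TRUE because Ivy is a knight.
- Ivy (knight) says "Uma is a knave" - this is TRUE because Uma is a knave.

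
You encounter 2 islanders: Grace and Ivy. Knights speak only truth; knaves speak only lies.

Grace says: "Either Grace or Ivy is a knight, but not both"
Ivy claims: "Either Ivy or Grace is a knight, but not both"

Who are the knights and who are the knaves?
Grace is a knave.
Ivy is a knave.

Verification:
- Grace (knave) says "Either Grace or Ivy is a knight, but not both" - this is FALSE (a lie) because Grace is a knave and Ivy is a knave.
- Ivy (knave) says "Either Ivy or Grace is a knight, but not both" - this is FALSE (a lie) because Ivy is a knave and Grace is a knave.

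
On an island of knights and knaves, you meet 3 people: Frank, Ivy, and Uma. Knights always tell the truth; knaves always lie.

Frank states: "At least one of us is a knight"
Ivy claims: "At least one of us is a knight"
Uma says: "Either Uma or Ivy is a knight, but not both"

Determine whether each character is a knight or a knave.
Frank is a knave.
Ivy is a knave.
Uma is a knave.

Verification:
- Frank (knave) says "At least one of us is a knight" - this is FALSE (a lie) because no one is a knight.
- Ivy (knave) says "At least one of us is a knight" - this is FALSE (a lie) because no one is a knight.
- Uma (knave) says "Either Uma or Ivy is a knight, but not both" - this is FALSE (a lie) because Uma is a knave and Ivy is a knave.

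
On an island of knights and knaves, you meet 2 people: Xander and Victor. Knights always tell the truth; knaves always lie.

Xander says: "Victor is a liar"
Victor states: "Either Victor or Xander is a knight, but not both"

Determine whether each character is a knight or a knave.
Xander is a knave.
Victor is a knight.

Verification:
- Xander (knave) says "Victor is a liar" - this is FALSE (a lie) because Victor is a knight.
- Victor (knight) says "Either Victor or Xander is a knight, but not both" - this is TRUE because Victor is a knight and Xander is a knave.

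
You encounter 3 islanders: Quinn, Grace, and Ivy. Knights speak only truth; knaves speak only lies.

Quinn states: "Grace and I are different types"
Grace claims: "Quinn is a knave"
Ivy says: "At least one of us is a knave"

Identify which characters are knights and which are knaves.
Quinn is a knight.
Grace is a knave.
Ivy is a knight.

Verification:
- Quinn (knight) says "Grace and I are different types" - this is TRUE because Quinn is a knight and Grace is a knave.
- Grace (knave) says "Quinn is a knave" - this is FALSE (a lie) because Quinn is a knight.
- Ivy (knight) says "At least one of us is a knave" - this is TRUE because Grace is a knave.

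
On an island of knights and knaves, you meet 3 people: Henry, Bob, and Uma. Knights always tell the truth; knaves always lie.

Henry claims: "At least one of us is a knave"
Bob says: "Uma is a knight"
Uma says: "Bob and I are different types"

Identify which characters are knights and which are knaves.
Henry is a knight.
Bob is a knave.
Uma is a knave.

Verification:
- Henry (knight) says "At least one of us is a knave" - this is TRUE because Bob and Uma are knaves.
- Bob (knave) says "Uma is a knight" - this is FALSE (a lie) because Uma is a knave.
- Uma (knave) says "Bob and I are different types" - this is FALSE (a lie) because Uma is a knave and Bob is a knave.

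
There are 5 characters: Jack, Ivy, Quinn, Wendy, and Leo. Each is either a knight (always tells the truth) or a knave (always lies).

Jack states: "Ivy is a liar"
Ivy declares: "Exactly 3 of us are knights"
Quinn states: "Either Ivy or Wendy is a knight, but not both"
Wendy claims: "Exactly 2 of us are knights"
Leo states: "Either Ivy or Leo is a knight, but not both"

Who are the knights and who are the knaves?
Jack is a knight.
Ivy is a knave.
Quinn is a knave.
Wendy is a knave.
Leo is a knave.

Verification:
- Jack (knight) says "Ivy is a liar" - this is TRUE because Ivy is a knave.
- Ivy (knave) says "Exactly 3 of us are knights" - this is FALSE (a lie) because there are 1 knights.
- Quinn (knave) says "Either Ivy or Wendy is a knight, but not both" - this is FALSE (a lie) because Ivy is a knave and Wendy is a knave.
- Wendy (knave) says "Exactly 2 of us are knights" - this is FALSE (a lie) because there are 1 knights.
- Leo (knave) says "Either Ivy or Leo is a knight, but not both" - this is FALSE (a lie) because Ivy is a knave and Leo is a knave.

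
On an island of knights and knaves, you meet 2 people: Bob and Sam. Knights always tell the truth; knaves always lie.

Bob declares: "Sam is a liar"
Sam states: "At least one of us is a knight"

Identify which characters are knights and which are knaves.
Bob is a knave.
Sam is a knight.

Verification:
- Bob (knave) says "Sam is a liar" - this is FALSE (a lie) because Sam is a knight.
- Sam (knight) says "At least one of us is a knight" - this is TRUE because Sam is a knight.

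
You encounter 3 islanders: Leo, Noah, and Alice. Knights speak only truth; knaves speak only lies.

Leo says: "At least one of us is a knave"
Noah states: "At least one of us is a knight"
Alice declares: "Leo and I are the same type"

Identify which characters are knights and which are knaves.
Leo is a knight.
Noah is a knight.
Alice is a knave.

Verification:
- Leo (knight) says "At least one of us is a knave" - this is TRUE because Alice is a knave.
- Noah (knight) says "At least one of us is a knight" - this is TRUE because Leo and Noah are knights.
- Alice (knave) says "Leo and I are the same type" - this is FALSE (a lie) because Alice is a knave and Leo is a knight.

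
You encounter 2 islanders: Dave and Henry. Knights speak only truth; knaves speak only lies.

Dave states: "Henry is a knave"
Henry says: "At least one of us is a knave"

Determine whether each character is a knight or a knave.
Dave is a knave.
Henry is a knight.

Verification:
- Dave (knave) says "Henry is a knave" - this is FALSE (a lie) because Henry is a knight.
- Henry (knight) says "At least one of us is a knave" - this is TRUE because Dave is a knave.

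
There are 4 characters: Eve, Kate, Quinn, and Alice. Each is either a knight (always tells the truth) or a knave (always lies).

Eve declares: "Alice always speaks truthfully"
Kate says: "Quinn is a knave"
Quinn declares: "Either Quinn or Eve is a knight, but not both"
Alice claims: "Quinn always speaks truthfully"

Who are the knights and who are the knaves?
Eve is a knave.
Kate is a knight.
Quinn is a knave.
Alice is a knave.

Verification:
- Eve (knave) says "Alice always speaks truthfully" - this is FALSE (a lie) because Alice is a knave.
- Kate (knight) says "Quinn is a knave" - this is TRUE because Quinn is a knave.
- Quinn (knave) says "Either Quinn or Eve is a knight, but not both" - this is FALSE (a lie) because Quinn is a knave and Eve is a knave.
- Alice (knave) says "Quinn always speaks truthfully" - this is FALSE (a lie) because Quinn is a knave.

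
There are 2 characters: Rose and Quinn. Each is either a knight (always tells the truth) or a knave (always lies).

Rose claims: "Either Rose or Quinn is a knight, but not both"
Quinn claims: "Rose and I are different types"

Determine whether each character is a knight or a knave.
Rose is a knave.
Quinn is a knave.

Verification:
- Rose (knave) says "Either Rose or Quinn is a knight, but not both" - this is FALSE (a lie) because Rose is a knave and Quinn is a knave.
- Quinn (knave) says "Rose and I are different types" - this is FALSE (a lie) because Quinn is a knave and Rose is a knave.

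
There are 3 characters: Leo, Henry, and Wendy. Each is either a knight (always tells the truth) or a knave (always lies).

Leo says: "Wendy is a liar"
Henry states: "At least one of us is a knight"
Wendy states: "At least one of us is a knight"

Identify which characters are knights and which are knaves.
Leo is a knave.
Henry is a knight.
Wendy is a knight.

Verification:
- Leo (knave) says "Wendy is a liar" - this is FALSE (a lie) because Wendy is a knight.
- Henry (knight) says "At least one of us is a knight" - this is TRUE because Henry and Wendy are knights.
- Wendy (knight) says "At least one of us is a knight" - this is TRUE because Henry and Wendy are knights.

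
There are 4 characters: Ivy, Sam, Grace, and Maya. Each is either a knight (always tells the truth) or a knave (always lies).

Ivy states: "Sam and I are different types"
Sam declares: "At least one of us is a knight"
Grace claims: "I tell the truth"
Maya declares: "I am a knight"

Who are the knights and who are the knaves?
Ivy is a knave.
Sam is a knave.
Grace is a knave.
Maya is a knave.

Verification:
- Ivy (knave) says "Sam and I are different types" - this is FALSE (a lie) because Ivy is a knave and Sam is a knave.
- Sam (knave) says "At least one of us is a knight" - this is FALSE (a lie) because no one is a knight.
- Grace (knave) says "I tell the truth" - this is FALSE (a lie) because Grace is a knave.
- Maya (knave) says "I am a knight" - this is FALSE (a lie) because Maya is a knave.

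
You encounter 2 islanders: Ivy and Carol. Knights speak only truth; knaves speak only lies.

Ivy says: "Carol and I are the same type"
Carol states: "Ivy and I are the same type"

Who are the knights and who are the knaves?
Ivy is a knight.
Carol is a knight.

Verification:
- Ivy (knight) says "Carol and I are the same type" - this is TRUE because Ivy is a knight and Carol is a knight.
- Carol (knight) says "Ivy and I are the same type" - this is TRUE because Carol is a knight and Ivy is a knight.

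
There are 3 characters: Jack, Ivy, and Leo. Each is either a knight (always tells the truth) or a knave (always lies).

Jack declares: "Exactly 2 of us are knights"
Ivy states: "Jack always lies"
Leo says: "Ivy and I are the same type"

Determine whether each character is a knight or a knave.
Jack is a knave.
Ivy is a knight.
Leo is a knave.

Verification:
- Jack (knave) says "Exactly 2 of us are knights" - this is FALSE (a lie) because there are 1 knights.
- Ivy (knight) says "Jack always lies" - this is TRUE because Jack is a knave.
- Leo (knave) says "Ivy and I are the same type" - this is FALSE (a lie) because Leo is a knave and Ivy is a knight.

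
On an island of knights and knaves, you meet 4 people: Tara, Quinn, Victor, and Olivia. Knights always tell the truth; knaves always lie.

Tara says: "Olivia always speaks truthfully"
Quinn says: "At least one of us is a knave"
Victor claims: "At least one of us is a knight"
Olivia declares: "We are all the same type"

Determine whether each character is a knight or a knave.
Tara is a knave.
Quinn is a knight.
Victor is a knight.
Olivia is a knave.

Verification:
- Tara (knave) says "Olivia always speaks truthfully" - this is FALSE (a lie) because Olivia is a knave.
- Quinn (knight) says "At least one of us is a knave" - this is TRUE because Tara and Olivia are knaves.
- Victor (knight) says "At least one of us is a knight" - this is TRUE because Quinn and Victor are knights.
- Olivia (knave) says "We are all the same type" - this is FALSE (a lie) because Quinn and Victor are knights and Tara and Olivia are knaves.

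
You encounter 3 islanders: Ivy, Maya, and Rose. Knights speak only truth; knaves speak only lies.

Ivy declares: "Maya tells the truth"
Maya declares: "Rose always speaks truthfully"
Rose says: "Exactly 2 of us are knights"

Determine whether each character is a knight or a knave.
Ivy is a knave.
Maya is a knave.
Rose is a knave.

Verification:
- Ivy (knave) says "Maya tells the truth" - this is FALSE (a lie) because Maya is a knave.
- Maya (knave) says "Rose always speaks truthfully" - this is FALSE (a lie) because Rose is a knave.
- Rose (knave) says "Exactly 2 of us are knights" - this is FALSE (a lie) because there are 0 knights.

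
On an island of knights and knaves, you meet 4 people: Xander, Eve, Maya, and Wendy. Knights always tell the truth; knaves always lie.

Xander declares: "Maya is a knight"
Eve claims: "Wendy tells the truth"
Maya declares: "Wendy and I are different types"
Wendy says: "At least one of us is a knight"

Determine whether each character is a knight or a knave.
Xander is a knave.
Eve is a knave.
Maya is a knave.
Wendy is a knave.

Verification:
- Xander (knave) says "Maya is a knight" - this is FALSE (a lie) because Maya is a knave.
- Eve (knave) says "Wendy tells the truth" - this is FALSE (a lie) because Wendy is a knave.
- Maya (knave) says "Wendy and I are different types" - this is FALSE (a lie) because Maya is a knave and Wendy is a knave.
- Wendy (knave) says "At least one of us is a knight" - this is FALSE (a lie) because no one is a knight.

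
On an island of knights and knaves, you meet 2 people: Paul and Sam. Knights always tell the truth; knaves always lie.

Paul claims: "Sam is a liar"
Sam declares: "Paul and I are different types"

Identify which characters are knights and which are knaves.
Paul is a knave.
Sam is a knight.

Verification:
- Paul (knave) says "Sam is a liar" - this is FALSE (a lie) because Sam is a knight.
- Sam (knight) says "Paul and I are different types" - this is TRUE because Sam is a knight and Paul is a knave.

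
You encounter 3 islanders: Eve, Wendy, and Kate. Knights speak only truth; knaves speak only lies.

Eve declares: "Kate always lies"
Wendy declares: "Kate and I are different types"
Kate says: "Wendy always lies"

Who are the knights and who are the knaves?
Eve is a knight.
Wendy is a knight.
Kate is a knave.

Verification:
- Eve (knight) says "Kate always lies" - this is TRUE because Kate is a knave.
- Wendy (knight) says "Kate and I are different types" - this is TRUE because Wendy is a knight and Kate is a knave.
- Kate (knave) says "Wendy always lies" - this is FALSE (a lie) because Wendy is a knight.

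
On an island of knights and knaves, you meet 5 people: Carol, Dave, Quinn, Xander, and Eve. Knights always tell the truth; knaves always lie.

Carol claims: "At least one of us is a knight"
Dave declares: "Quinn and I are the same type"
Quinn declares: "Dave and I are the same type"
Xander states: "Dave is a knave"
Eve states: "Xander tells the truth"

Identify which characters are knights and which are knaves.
Carol is a knight.
Dave is a knight.
Quinn is a knight.
Xander is a knave.
Eve is a knave.

Verification:
- Carol (knight) says "At least one of us is a knight" - this is TRUE because Carol, Dave, and Quinn are knights.
- Dave (knight) says "Quinn and I are the same type" - this is TRUE because Dave is a knight and Quinn is a knight.
- Quinn (knight) says "Dave and I are the same type" - this is TRUE because Quinn is a knight and Dave is a knight.
- Xander (knave) says "Dave is a knave" - this is FALSE (a lie) because Dave is a knight.
- Eve (knave) says "Xander tells the truth" - this is FALSE (a lie) because Xander is a knave.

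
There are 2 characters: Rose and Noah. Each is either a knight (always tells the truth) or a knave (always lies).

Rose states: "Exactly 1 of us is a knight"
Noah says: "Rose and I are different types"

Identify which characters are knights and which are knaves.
Rose is a knave.
Noah is a knave.

Verification:
- Rose (knave) says "Exactly 1 of us is a knight" - this is FALSE (a lie) because there are 0 knights.
- Noah (knave) says "Rose and I are different types" - this is FALSE (a lie) because Noah is a knave and Rose is a knave.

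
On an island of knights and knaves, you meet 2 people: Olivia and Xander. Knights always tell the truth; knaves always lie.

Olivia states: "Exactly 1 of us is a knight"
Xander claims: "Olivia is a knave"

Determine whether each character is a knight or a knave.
Olivia is a knight.
Xander is a knave.

Verification:
- Olivia (knight) says "Exactly 1 of us is a knight" - this is TRUE because there are 1 knights.
- Xander (knave) says "Olivia is a knave" - this is FALSE (a lie) because Olivia is a knight.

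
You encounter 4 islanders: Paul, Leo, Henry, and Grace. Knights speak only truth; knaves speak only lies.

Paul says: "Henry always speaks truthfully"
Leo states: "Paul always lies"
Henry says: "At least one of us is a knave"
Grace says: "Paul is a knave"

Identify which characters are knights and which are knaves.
Paul is a knight.
Leo is a knave.
Henry is a knight.
Grace is a knave.

Verification:
- Paul (knight) says "Henry always speaks truthfully" - this is TRUE because Henry is a knight.
- Leo (knave) says "Paul always lies" - this is FALSE (a lie) because Paul is a knight.
- Henry (knight) says "At least one of us is a knave" - this is TRUE because Leo and Grace are knaves.
- Grace (knave) says "Paul is a knave" - this is FALSE (a lie) because Paul is a knight.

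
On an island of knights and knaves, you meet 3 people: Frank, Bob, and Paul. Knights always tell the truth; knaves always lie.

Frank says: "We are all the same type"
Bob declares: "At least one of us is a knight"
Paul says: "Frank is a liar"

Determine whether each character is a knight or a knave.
Frank is a knave.
Bob is a knight.
Paul is a knight.

Verification:
- Frank (knave) says "We are all the same type" - this is FALSE (a lie) because Bob and Paul are knights and Frank is a knave.
- Bob (knight) says "At least one of us is a knight" - this is TRUE because Bob and Paul are knights.
- Paul (knight) says "Frank is a liar" - this is TRUE because Frank is a knave.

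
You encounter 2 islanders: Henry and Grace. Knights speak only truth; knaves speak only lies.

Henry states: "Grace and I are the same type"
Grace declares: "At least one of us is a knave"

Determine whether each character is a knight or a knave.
Henry is a knave.
Grace is a knight.

Verification:
- Henry (knave) says "Grace and I are the same type" - this is FALSE (a lie) because Henry is a knave and Grace is a knight.
- Grace (knight) says "At least one of us is a knave" - this is TRUE because Henry is a knave.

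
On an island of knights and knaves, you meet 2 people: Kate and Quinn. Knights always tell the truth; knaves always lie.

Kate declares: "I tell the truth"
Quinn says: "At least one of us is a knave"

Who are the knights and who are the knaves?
Kate is a knave.
Quinn is a knight.

Verification:
- Kate (knave) says "I tell the truth" - this is FALSE (a lie) because Kate is a knave.
- Quinn (knight) says "At least one of us is a knave" - this is TRUE because Kate is a knave.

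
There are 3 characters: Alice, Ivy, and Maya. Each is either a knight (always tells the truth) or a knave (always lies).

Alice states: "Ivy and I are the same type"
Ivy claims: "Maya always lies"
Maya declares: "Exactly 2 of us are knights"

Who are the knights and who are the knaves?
Alice is a knave.
Ivy is a knight.
Maya is a knave.

Verification:
- Alice (knave) says "Ivy and I are the same type" - this is FALSE (a lie) because Alice is a knave and Ivy is a knight.
- Ivy (knight) says "Maya always lies" - this is TRUE because Maya is a knave.
- Maya (knave) says "Exactly 2 of us are knights" - this is FALSE (a lie) because there are 1 knights.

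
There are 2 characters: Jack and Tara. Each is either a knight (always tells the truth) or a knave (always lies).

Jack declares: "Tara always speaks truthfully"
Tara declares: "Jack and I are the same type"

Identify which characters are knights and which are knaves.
Jack is a knight.
Tara is a knight.

Verification:
- Jack (knight) says "Tara always speaks truthfully" - this is TRUE because Tara is a knight.
- Tara (knight) says "Jack and I are the same type" - this is TRUE because Tara is a knight and Jack is a knight.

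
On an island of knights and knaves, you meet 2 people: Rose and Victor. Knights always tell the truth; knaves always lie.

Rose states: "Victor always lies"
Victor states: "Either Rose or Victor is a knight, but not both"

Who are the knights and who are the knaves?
Rose is a knave.
Victor is a knight.

Verification:
- Rose (knave) says "Victor always lies" - this is FALSE (a lie) because Victor is a knight.
- Victor (knight) says "Either Rose or Victor is a knight, but not both" - this is TRUE because Rose is a knave and Victor is a knight.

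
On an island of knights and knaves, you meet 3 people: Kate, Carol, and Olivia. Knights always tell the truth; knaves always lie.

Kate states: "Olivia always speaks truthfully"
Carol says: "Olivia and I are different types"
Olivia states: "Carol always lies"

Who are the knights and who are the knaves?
Kate is a knave.
Carol is a knight.
Olivia is a knave.

Verification:
- Kate (knave) says "Olivia always speaks truthfully" - this is FALSE (a lie) because Olivia is a knave.
- Carol (knight) says "Olivia and I are different types" - this is TRUE because Carol is a knight and Olivia is a knave.
- Olivia (knave) says "Carol always lies" - this is FALSE (a lie) because Carol is a knight.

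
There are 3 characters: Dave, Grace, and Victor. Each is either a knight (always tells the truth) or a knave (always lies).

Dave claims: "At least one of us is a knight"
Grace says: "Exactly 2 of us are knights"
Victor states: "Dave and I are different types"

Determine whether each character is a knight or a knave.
Dave is a knave.
Grace is a knave.
Victor is a knave.

Verification:
- Dave (knave) says "At least one of us is a knight" - this is FALSE (a lie) because no one is a knight.
- Grace (knave) says "Exactly 2 of us are knights" - this is FALSE (a lie) because there are 0 knights.
- Victor (knave) says "Dave and I are different types" - this is FALSE (a lie) because Victor is a knave and Dave is a knave.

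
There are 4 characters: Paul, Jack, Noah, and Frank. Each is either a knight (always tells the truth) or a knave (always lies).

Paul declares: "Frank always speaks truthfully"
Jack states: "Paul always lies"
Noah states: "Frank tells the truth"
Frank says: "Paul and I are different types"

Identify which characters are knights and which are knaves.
Paul is a knave.
Jack is a knight.
Noah is a knave.
Frank is a knave.

Verification:
- Paul (knave) says "Frank always speaks truthfully" - this is FALSE (a lie) because Frank is a knave.
- Jack (knight) says "Paul always lies" - this is TRUE because Paul is a knave.
- Noah (knave) says "Frank tells the truth" - this is FALSE (a lie) because Frank is a knave.
- Frank (knave) says "Paul and I are different types" - this is FALSE (a lie) because Frank is a knave and Paul is a knave.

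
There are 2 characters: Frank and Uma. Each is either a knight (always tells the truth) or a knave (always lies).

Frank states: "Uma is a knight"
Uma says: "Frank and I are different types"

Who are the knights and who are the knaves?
Frank is a knave.
Uma is a knave.

Verification:
- Frank (knave) says "Uma is a knight" - this is FALSE (a lie) because Uma is a knave.
- Uma (knave) says "Frank and I are different types" - this is FALSE (a lie) because Uma is a knave and Frank is a knave.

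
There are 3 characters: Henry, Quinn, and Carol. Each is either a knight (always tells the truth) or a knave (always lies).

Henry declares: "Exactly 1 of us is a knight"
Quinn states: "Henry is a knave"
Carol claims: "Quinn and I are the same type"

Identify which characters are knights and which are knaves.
Henry is a knave.
Quinn is a knight.
Carol is a knight.

Verification:
- Henry (knave) says "Exactly 1 of us is a knight" - this is FALSE (a lie) because there are 2 knights.
- Quinn (knight) says "Henry is a knave" - this is TRUE because Henry is a knave.
- Carol (knight) says "Quinn and I are the same type" - this is TRUE because Carol is a knight and Quinn is a knight.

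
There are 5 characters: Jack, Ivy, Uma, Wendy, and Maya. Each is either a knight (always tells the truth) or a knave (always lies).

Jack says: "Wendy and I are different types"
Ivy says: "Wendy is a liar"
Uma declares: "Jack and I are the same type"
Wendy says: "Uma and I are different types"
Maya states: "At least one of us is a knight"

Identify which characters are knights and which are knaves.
Jack is a knight.
Ivy is a knight.
Uma is a knave.
Wendy is a knave.
Maya is a knight.

Verification:
- Jack (knight) says "Wendy and I are different types" - this is TRUE because Jack is a knight and Wendy is a knave.
- Ivy (knight) says "Wendy is a liar" - this is TRUE because Wendy is a knave.
- Uma (knave) says "Jack and I are the same type" - this is FALSE (a lie) because Uma is a knave and Jack is a knight.
- Wendy (knave) says "Uma and I are different types" - this is FALSE (a lie) because Wendy is a knave and Uma is a knave.
- Maya (knight) says "At least one of us is a knight" - this is TRUE because Jack, Ivy, and Maya are knights.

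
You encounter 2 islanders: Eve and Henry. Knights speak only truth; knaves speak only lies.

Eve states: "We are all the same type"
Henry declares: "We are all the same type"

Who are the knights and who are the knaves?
Eve is a knight.
Henry is a knight.

Verification:
- Eve (knight) says "We are all the same type" - this is TRUE because Eve and Henry are knights.
- Henry (knight) says "We are all the same type" - this is TRUE because Eve and Henry are knights.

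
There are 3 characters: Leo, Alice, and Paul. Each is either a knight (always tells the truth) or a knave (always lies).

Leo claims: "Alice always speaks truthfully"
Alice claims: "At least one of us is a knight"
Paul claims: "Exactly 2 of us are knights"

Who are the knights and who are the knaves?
Leo is a knave.
Alice is a knave.
Paul is a knave.

Verification:
- Leo (knave) says "Alice always speaks truthfully" - this is FALSE (a lie) because Alice is a knave.
- Alice (knave) says "At least one of us is a knight" - this is FALSE (a lie) because no one is a knight.
- Paul (knave) says "Exactly 2 of us are knights" - this is FALSE (a lie) because there are 0 knights.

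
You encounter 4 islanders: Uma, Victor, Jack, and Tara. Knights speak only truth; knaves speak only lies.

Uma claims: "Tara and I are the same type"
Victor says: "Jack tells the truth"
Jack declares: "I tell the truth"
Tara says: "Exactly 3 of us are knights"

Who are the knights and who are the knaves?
Uma is a knave.
Victor is a knight.
Jack is a knight.
Tara is a knight.

Verification:
- Uma (knave) says "Tara and I are the same type" - this is FALSE (a lie) because Uma is a knave and Tara is a knight.
- Victor (knight) says "Jack tells the truth" - this is TRUE because Jack is a knight.
- Jack (knight) says "I tell the truth" - this is TRUE because Jack is a knight.
- Tara (knight) says "Exactly 3 of us are knights" - this is TRUE because there are 3 knights.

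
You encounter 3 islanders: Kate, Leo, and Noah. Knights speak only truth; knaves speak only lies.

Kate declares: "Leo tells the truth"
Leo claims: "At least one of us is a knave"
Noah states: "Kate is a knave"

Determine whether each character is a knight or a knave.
Kate is a knight.
Leo is a knight.
Noah is a knave.

Verification:
- Kate (knight) says "Leo tells the truth" - this is TRUE because Leo is a knight.
- Leo (knight) says "At least one of us is a knave" - this is TRUE because Noah is a knave.
- Noah (knave) says "Kate is a knave" - this is FALSE (a lie) because Kate is a knight.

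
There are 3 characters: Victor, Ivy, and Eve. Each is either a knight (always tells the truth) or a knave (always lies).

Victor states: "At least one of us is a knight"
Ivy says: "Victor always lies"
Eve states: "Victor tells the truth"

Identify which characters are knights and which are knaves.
Victor is a knight.
Ivy is a knave.
Eve is a knight.

Verification:
- Victor (knight) says "At least one of us is a knight" - this is TRUE because Victor and Eve are knights.
- Ivy (knave) says "Victor always lies" - this is FALSE (a lie) because Victor is a knight.
- Eve (knight) says "Victor tells the truth" - this is TRUE because Victor is a knight.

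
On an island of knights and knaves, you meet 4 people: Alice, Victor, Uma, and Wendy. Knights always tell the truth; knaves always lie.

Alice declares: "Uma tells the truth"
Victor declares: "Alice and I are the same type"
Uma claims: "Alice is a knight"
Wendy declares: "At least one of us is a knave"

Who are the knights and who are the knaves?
Alice is a knight.
Victor is a knave.
Uma is a knight.
Wendy is a knight.

Verification:
- Alice (knight) says "Uma tells the truth" - this is TRUE because Uma is a knight.
- Victor (knave) says "Alice and I are the same type" - this is FALSE (a lie) because Victor is a knave and Alice is a knight.
- Uma (knight) says "Alice is a knight" - this is TRUE because Alice is a knight.
- Wendy (knight) says "At least one of us is a knave" - this is TRUE because Victor is a knave.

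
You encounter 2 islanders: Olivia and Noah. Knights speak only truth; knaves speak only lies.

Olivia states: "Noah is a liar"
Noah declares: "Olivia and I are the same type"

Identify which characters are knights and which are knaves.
Olivia is a knight.
Noah is a knave.

Verification:
- Olivia (knight) says "Noah is a liar" - this is TRUE because Noah is a knave.
- Noah (knave) says "Olivia and I are the same type" - this is FALSE (a lie) because Noah is a knave and Olivia is a knight.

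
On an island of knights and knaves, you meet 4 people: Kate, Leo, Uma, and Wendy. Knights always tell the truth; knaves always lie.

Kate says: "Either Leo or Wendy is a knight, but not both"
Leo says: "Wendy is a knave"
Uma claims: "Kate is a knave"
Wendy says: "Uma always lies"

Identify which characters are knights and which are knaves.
Kate is a knight.
Leo is a knave.
Uma is a knave.
Wendy is a knight.

Verification:
- Kate (knight) says "Either Leo or Wendy is a knight, but not both" - this is TRUE because Leo is a knave and Wendy is a knight.
- Leo (knave) says "Wendy is a knave" - this is FALSE (a lie) because Wendy is a knight.
- Uma (knave) says "Kate is a knave" - this is FALSE (a lie) because Kate is a knight.
- Wendy (knight) says "Uma always lies" - this is TRUE because Uma is a knave.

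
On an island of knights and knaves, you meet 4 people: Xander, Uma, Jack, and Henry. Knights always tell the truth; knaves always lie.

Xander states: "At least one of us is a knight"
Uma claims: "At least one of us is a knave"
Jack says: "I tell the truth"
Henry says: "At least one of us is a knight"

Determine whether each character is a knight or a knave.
Xander is a knight.
Uma is a knight.
Jack is a knave.
Henry is a knight.

Verification:
- Xander (knight) says "At least one of us is a knight" - this is TRUE because Xander, Uma, and Henry are knights.
- Uma (knight) says "At least one of us is a knave" - this is TRUE because Jack is a knave.
- Jack (knave) says "I tell the truth" - this is FALSE (a lie) because Jack is a knave.
- Henry (knight) says "At least one of us is a knight" - this is TRUE because Xander, Uma, and Henry are knights.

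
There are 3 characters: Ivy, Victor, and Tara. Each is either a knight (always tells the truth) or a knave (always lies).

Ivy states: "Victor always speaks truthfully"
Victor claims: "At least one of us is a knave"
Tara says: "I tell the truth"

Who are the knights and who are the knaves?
Ivy is a knight.
Victor is a knight.
Tara is a knave.

Verification:
- Ivy (knight) says "Victor always speaks truthfully" - this is TRUE because Victor is a knight.
- Victor (knight) says "At least one of us is a knave" - this is TRUE because Tara is a knave.
- Tara (knave) says "I tell the truth" - this is FALSE (a lie) because Tara is a knave.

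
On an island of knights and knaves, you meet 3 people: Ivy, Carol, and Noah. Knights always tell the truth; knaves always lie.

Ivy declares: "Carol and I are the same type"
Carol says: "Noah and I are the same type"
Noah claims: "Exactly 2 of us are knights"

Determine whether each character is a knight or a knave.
Ivy is a knave.
Carol is a knight.
Noah is a knight.

Verification:
- Ivy (knave) says "Carol and I are the same type" - this is FALSE (a lie) because Ivy is a knave and Carol is a knight.
- Carol (knight) says "Noah and I are the same type" - this is TRUE because Carol is a knight and Noah is a knight.
- Noah (knight) says "Exactly 2 of us are knights" - this is TRUE because there are 2 knights.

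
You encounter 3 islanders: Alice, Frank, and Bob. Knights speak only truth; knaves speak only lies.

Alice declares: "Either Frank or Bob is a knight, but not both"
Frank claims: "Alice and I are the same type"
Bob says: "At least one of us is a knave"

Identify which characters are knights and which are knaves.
Alice is a knight.
Frank is a knave.
Bob is a knight.

Verification:
- Alice (knight) says "Either Frank or Bob is a knight, but not both" - this is TRUE because Frank is a knave and Bob is a knight.
- Frank (knave) says "Alice and I are the same type" - this is FALSE (a lie) because Frank is a knave and Alice is a knight.
- Bob (knight) says "At least one of us is a knave" - this is TRUE because Frank is a knave.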